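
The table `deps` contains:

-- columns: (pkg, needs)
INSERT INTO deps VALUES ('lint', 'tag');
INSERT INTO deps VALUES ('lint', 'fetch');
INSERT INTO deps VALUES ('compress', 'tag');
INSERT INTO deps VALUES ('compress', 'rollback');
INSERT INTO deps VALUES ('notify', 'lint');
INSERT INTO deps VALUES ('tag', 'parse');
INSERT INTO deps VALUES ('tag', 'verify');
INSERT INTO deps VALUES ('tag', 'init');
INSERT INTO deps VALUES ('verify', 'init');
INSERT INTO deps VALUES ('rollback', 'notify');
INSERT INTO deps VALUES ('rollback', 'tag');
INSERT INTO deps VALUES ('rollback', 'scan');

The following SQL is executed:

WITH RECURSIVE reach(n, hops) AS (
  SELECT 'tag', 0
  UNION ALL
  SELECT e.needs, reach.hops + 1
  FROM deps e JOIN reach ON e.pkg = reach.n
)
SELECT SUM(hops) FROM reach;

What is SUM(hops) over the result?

5

Base: (tag, hops=0).
Iteration 1: edges from {tag} -> (init, hops=1), (parse, hops=1), (verify, hops=1).
Iteration 2: edges from {init,parse,verify} -> (init, hops=2).
Iteration 3: no outgoing edges from {init}; recursion stops.
SUM(hops) = 0 + 1 + 1 + 1 + 2 = 5.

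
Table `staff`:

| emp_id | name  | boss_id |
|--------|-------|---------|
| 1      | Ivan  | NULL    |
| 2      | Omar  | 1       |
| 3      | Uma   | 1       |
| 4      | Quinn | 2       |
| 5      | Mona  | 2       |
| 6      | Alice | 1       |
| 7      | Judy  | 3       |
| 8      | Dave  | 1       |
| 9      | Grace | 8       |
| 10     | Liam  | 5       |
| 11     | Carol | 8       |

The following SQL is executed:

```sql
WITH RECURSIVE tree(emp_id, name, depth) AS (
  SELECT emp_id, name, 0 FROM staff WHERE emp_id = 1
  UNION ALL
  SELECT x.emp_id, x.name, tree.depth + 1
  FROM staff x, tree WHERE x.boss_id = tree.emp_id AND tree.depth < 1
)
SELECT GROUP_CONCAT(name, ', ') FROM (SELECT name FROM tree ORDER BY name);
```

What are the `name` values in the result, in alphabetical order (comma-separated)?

Alice, Dave, Ivan, Omar, Uma

Base: emp_id=1 (Ivan) at depth 0.
Iteration 1: rows with boss_id in {1} -> Omar (id 2, depth 1), Uma (id 3, depth 1), Alice (id 6, depth 1), Dave (id 8, depth 1).
Iteration 2: depth < 1 fails for all current rows; recursion stops.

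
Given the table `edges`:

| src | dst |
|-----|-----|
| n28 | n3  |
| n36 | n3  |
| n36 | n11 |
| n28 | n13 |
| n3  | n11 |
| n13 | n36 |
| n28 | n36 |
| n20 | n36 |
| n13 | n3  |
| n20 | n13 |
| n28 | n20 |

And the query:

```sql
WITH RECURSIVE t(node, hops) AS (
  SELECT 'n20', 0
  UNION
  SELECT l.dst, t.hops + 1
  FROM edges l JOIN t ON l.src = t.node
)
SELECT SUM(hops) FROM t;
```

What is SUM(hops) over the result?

18

Base: (n20, hops=0).
Iteration 1: edges from {n20} -> (n13, hops=1), (n36, hops=1).
Iteration 2: edges from {n13,n36} -> (n11, hops=2), (n3, hops=2), (n36, hops=2). [UNION drops 1 duplicate row(s)]
Iteration 3: edges from {n11,n3,n36} -> (n11, hops=3), (n3, hops=3). [UNION drops 1 duplicate row(s)]
Iteration 4: edges from {n11,n3} -> (n11, hops=4).
Iteration 5: no outgoing edges from {n11}; recursion stops.
SUM(hops) = 0 + 1 + 1 + 2 + 2 + 2 + 3 + 3 + 4 = 18.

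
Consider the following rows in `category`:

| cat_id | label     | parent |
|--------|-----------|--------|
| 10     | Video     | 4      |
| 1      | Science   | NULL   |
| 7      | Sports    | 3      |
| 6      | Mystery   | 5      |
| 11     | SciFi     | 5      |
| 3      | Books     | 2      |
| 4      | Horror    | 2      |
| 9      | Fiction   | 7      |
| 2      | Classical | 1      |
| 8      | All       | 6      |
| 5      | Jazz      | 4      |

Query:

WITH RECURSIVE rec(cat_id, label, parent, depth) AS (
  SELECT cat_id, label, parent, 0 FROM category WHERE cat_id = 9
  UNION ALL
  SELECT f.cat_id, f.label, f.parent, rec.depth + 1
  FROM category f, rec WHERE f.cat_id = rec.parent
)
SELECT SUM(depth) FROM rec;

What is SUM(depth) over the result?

10

Base: cat_id=9 (Fiction), parent=7, depth 0.
Iteration 1: join on cat_id=7 -> Sports (id 7, parent=3, depth 1).
Iteration 2: join on cat_id=3 -> Books (id 3, parent=2, depth 2).
Iteration 3: join on cat_id=2 -> Classical (id 2, parent=1, depth 3).
Iteration 4: join on cat_id=1 -> Science (id 1, parent=NULL, depth 4).
Iteration 5: parent is NULL; no match; recursion stops.
SUM(depth) = 0 + 1 + 2 + 3 + 4 = 10.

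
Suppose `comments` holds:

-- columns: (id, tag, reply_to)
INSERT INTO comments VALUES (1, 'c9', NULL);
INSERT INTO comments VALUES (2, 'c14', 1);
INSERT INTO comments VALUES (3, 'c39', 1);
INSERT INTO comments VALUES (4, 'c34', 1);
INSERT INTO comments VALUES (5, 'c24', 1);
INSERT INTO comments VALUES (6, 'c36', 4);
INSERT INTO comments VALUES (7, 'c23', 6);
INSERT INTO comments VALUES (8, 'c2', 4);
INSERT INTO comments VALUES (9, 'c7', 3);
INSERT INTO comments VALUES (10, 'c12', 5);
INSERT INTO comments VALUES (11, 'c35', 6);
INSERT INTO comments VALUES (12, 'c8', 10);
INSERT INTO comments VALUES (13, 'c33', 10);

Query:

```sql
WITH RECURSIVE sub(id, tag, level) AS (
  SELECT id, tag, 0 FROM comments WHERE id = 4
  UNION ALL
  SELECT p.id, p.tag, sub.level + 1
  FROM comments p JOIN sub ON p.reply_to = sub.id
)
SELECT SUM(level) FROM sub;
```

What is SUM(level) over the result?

Base: id=4 (c34) at level 0.
Iteration 1: rows with reply_to in {4} -> c36 (id 6, level 1), c2 (id 8, level 1).
Iteration 2: rows with reply_to in {6,8} -> c23 (id 7, level 2), c35 (id 11, level 2).
Iteration 3: no rows with reply_to in {7,11}; recursion stops.
SUM(level) = 0 + 1 + 1 + 2 + 2 = 6.

6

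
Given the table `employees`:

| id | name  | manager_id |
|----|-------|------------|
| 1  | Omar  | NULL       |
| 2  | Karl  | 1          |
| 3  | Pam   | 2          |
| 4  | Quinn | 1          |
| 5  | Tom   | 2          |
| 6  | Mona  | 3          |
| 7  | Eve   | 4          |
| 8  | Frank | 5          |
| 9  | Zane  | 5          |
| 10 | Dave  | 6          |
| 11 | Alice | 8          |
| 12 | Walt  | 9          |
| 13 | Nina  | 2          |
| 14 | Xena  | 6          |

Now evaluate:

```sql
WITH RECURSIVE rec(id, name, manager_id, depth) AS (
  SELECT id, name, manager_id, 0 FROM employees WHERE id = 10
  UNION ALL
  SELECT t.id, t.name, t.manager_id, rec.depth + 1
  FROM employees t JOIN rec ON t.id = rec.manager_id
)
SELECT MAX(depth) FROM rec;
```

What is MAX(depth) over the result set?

Base: id=10 (Dave), manager_id=6, depth 0.
Iteration 1: join on id=6 -> Mona (id 6, manager_id=3, depth 1).
Iteration 2: join on id=3 -> Pam (id 3, manager_id=2, depth 2).
Iteration 3: join on id=2 -> Karl (id 2, manager_id=1, depth 3).
Iteration 4: join on id=1 -> Omar (id 1, manager_id=NULL, depth 4).
Iteration 5: manager_id is NULL; no match; recursion stops.
depth values: 0, 1, 2, 3, 4; the maximum is 4.

4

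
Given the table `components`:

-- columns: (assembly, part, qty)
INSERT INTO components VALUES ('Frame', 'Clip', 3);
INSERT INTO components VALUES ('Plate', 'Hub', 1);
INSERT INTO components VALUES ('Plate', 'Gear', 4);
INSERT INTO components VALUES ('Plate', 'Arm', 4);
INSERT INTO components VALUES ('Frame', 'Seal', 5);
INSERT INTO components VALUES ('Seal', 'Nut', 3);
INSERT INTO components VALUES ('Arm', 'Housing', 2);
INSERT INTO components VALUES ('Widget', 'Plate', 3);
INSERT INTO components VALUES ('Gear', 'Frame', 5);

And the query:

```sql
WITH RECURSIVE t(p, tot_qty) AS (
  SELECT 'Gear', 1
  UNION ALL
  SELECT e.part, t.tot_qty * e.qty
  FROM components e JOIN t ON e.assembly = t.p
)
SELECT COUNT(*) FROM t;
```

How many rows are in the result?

Base: (Gear, tot_qty=1).
Iteration 1: components of {Gear} -> Frame = 1*5 = 5.
Iteration 2: components of {Frame} -> Clip = 5*3 = 15, Seal = 5*5 = 25.
Iteration 3: components of {Clip,Seal} -> Nut = 25*3 = 75.
Iteration 4: no further components; recursion stops.
Total rows emitted: 5.

5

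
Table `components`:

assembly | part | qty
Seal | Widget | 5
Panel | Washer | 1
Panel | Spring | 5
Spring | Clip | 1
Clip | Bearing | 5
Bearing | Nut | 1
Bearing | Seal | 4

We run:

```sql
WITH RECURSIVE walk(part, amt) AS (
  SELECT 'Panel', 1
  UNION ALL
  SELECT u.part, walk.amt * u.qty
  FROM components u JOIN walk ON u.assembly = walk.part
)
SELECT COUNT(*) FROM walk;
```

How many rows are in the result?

8

Base: (Panel, amt=1).
Iteration 1: components of {Panel} -> Spring = 1*5 = 5, Washer = 1*1 = 1.
Iteration 2: components of {Spring,Washer} -> Clip = 5*1 = 5.
Iteration 3: components of {Clip} -> Bearing = 5*5 = 25.
Iteration 4: components of {Bearing} -> Nut = 25*1 = 25, Seal = 25*4 = 100.
Iteration 5: components of {Nut,Seal} -> Widget = 100*5 = 500.
Iteration 6: no further components; recursion stops.
Total rows emitted: 8.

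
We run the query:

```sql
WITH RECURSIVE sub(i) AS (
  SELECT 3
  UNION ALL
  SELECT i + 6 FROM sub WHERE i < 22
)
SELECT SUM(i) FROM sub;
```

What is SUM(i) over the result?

75

Base: i=3.
Iteration 1: 3 < 22 holds -> i = 3 + 6 = 9.
Iteration 2: 9 < 22 holds -> i = 9 + 6 = 15.
Iteration 3: 15 < 22 holds -> i = 15 + 6 = 21.
Iteration 4: 21 < 22 holds -> i = 21 + 6 = 27.
Iteration 5: 27 < 22 fails; recursion stops.
SUM(i) = 3 + 9 + 15 + 21 + 27 = 75.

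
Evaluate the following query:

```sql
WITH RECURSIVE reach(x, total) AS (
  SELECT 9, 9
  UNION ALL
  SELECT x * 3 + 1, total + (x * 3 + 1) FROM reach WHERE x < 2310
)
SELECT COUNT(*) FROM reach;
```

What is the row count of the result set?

7

Base: x=9, total=9.
Iteration 1: 9 < 2310 holds -> x = 9 * 3 + 1 = 28, total = 9 + 28 = 37.
Iteration 2: 28 < 2310 holds -> x = 28 * 3 + 1 = 85, total = 37 + 85 = 122.
Iteration 3: 85 < 2310 holds -> x = 85 * 3 + 1 = 256, total = 122 + 256 = 378.
Iteration 4: 256 < 2310 holds -> x = 256 * 3 + 1 = 769, total = 378 + 769 = 1147.
Iteration 5: 769 < 2310 holds -> x = 769 * 3 + 1 = 2308, total = 1147 + 2308 = 3455.
Iteration 6: 2308 < 2310 holds -> x = 2308 * 3 + 1 = 6925, total = 3455 + 6925 = 10380.
Iteration 7: 6925 < 2310 fails; recursion stops.
Total rows emitted: 7.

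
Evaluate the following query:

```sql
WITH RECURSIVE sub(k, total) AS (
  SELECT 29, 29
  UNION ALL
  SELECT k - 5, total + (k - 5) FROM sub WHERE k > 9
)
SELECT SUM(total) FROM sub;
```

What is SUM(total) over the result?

Base: k=29, total=29.
Iteration 1: 29 > 9 holds -> k = 29 - 5 = 24, total = 29 + 24 = 53.
Iteration 2: 24 > 9 holds -> k = 24 - 5 = 19, total = 53 + 19 = 72.
Iteration 3: 19 > 9 holds -> k = 19 - 5 = 14, total = 72 + 14 = 86.
Iteration 4: 14 > 9 holds -> k = 14 - 5 = 9, total = 86 + 9 = 95.
Iteration 5: 9 > 9 fails; recursion stops.
SUM(total) = 29 + 53 + 72 + 86 + 95 = 335.

335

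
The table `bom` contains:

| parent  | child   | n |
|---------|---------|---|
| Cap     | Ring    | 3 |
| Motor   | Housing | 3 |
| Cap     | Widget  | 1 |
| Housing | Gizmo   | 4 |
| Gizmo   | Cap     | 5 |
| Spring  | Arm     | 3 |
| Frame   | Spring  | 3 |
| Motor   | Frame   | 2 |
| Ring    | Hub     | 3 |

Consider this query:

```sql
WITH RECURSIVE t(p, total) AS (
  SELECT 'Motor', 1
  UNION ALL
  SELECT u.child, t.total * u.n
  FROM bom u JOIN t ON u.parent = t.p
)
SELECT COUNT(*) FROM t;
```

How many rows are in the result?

Base: (Motor, total=1).
Iteration 1: components of {Motor} -> Frame = 1*2 = 2, Housing = 1*3 = 3.
Iteration 2: components of {Frame,Housing} -> Gizmo = 3*4 = 12, Spring = 2*3 = 6.
Iteration 3: components of {Gizmo,Spring} -> Arm = 6*3 = 18, Cap = 12*5 = 60.
Iteration 4: components of {Arm,Cap} -> Ring = 60*3 = 180, Widget = 60*1 = 60.
Iteration 5: components of {Ring,Widget} -> Hub = 180*3 = 540.
Iteration 6: no further components; recursion stops.
Total rows emitted: 10.

10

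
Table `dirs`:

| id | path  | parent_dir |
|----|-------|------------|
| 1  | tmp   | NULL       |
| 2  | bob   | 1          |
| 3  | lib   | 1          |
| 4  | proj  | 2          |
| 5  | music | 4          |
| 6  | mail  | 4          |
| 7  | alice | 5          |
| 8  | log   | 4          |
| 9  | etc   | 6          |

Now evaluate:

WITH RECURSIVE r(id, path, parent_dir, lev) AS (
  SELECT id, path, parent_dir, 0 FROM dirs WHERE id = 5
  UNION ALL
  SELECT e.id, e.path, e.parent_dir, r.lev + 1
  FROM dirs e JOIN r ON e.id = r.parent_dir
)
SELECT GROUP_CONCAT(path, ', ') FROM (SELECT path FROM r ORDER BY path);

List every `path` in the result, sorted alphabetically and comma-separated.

Base: id=5 (music), parent_dir=4, lev 0.
Iteration 1: join on id=4 -> proj (id 4, parent_dir=2, lev 1).
Iteration 2: join on id=2 -> bob (id 2, parent_dir=1, lev 2).
Iteration 3: join on id=1 -> tmp (id 1, parent_dir=NULL, lev 3).
Iteration 4: parent_dir is NULL; no match; recursion stops.

bob, music, proj, tmp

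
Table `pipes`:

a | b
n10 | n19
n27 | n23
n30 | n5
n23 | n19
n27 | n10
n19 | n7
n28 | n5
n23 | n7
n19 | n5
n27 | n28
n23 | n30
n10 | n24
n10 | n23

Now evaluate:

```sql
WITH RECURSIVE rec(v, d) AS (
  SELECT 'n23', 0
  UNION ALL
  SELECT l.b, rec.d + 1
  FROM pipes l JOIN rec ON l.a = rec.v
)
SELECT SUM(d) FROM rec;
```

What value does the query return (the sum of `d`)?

9

Base: (n23, d=0).
Iteration 1: edges from {n23} -> (n19, d=1), (n30, d=1), (n7, d=1).
Iteration 2: edges from {n19,n30,n7} -> (n5, d=2) x2, (n7, d=2). [UNION ALL keeps all 3 new rows, including repeats]
Iteration 3: no outgoing edges from {n5,n7}; recursion stops.
SUM(d) = 0 + 1 + 1 + 1 + 2 + 2 + 2 = 9.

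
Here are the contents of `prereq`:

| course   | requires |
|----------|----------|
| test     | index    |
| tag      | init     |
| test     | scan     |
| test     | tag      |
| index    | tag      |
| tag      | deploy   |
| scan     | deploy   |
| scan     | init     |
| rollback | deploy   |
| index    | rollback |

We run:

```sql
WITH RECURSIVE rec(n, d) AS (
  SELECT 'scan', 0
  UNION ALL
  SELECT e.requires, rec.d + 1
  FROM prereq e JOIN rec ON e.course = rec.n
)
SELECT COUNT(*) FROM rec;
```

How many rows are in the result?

Base: (scan, d=0).
Iteration 1: edges from {scan} -> (deploy, d=1), (init, d=1).
Iteration 2: no outgoing edges from {deploy,init}; recursion stops.
Total rows emitted: 3.

3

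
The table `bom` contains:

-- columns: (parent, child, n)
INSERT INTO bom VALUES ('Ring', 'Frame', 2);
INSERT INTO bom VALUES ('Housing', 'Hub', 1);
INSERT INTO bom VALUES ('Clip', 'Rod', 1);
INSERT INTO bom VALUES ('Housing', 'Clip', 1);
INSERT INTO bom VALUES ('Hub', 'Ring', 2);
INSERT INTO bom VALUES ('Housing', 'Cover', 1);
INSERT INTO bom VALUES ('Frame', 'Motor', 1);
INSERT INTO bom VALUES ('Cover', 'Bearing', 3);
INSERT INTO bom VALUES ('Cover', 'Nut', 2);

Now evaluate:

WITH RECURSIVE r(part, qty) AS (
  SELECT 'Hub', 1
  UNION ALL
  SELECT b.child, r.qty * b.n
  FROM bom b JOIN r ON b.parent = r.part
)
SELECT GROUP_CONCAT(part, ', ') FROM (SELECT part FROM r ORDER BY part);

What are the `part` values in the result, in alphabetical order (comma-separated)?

Base: (Hub, qty=1).
Iteration 1: components of {Hub} -> Ring = 1*2 = 2.
Iteration 2: components of {Ring} -> Frame = 2*2 = 4.
Iteration 3: components of {Frame} -> Motor = 4*1 = 4.
Iteration 4: no further components; recursion stops.

Frame, Hub, Motor, Ring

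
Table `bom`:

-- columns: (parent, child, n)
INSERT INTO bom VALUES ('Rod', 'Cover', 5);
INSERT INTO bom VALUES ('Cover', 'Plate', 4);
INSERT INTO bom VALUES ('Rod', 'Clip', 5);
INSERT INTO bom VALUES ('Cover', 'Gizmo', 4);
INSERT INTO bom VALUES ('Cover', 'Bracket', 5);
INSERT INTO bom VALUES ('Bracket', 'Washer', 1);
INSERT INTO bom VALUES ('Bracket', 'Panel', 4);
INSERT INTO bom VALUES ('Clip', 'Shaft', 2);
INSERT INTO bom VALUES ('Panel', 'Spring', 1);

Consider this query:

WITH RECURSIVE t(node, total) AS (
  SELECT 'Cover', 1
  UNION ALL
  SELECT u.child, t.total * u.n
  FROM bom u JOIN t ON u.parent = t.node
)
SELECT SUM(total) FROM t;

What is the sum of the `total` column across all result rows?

59

Base: (Cover, total=1).
Iteration 1: components of {Cover} -> Bracket = 1*5 = 5, Gizmo = 1*4 = 4, Plate = 1*4 = 4.
Iteration 2: components of {Bracket,Gizmo,Plate} -> Panel = 5*4 = 20, Washer = 5*1 = 5.
Iteration 3: components of {Panel,Washer} -> Spring = 20*1 = 20.
Iteration 4: no further components; recursion stops.
SUM(total) = 1 + 4 + 4 + 5 + 5 + 20 + 20 = 59.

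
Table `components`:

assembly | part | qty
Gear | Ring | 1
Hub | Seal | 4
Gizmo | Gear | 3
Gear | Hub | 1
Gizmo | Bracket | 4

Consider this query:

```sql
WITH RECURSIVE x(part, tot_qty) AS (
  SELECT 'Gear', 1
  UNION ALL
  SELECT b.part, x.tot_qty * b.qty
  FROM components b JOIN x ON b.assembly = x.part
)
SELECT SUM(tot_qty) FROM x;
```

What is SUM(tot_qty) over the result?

7

Base: (Gear, tot_qty=1).
Iteration 1: components of {Gear} -> Hub = 1*1 = 1, Ring = 1*1 = 1.
Iteration 2: components of {Hub,Ring} -> Seal = 1*4 = 4.
Iteration 3: no further components; recursion stops.
SUM(tot_qty) = 1 + 1 + 1 + 4 = 7.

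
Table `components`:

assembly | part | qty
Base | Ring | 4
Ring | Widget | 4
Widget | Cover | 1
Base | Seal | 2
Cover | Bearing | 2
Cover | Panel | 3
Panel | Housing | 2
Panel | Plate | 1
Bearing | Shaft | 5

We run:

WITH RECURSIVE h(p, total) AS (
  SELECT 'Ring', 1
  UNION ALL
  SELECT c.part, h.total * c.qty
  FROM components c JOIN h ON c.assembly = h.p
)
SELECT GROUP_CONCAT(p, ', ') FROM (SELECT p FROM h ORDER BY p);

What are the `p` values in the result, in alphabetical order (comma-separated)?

Base: (Ring, total=1).
Iteration 1: components of {Ring} -> Widget = 1*4 = 4.
Iteration 2: components of {Widget} -> Cover = 4*1 = 4.
Iteration 3: components of {Cover} -> Bearing = 4*2 = 8, Panel = 4*3 = 12.
Iteration 4: components of {Bearing,Panel} -> Housing = 12*2 = 24, Plate = 12*1 = 12, Shaft = 8*5 = 40.
Iteration 5: no further components; recursion stops.

Bearing, Cover, Housing, Panel, Plate, Ring, Shaft, Widget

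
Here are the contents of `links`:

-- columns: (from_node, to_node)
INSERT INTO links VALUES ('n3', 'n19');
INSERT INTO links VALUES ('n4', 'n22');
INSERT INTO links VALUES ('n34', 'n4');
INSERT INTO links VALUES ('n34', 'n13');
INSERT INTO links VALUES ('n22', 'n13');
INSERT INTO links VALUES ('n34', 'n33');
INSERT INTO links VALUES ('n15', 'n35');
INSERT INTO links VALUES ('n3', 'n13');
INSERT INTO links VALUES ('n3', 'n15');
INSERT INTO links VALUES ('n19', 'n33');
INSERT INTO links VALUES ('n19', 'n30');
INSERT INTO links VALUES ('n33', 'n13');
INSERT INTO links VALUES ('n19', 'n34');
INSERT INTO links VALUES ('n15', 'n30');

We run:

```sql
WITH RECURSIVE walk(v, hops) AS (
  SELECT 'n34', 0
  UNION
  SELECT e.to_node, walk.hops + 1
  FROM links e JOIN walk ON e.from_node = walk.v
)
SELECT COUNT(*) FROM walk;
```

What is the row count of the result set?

Base: (n34, hops=0).
Iteration 1: edges from {n34} -> (n13, hops=1), (n33, hops=1), (n4, hops=1).
Iteration 2: edges from {n13,n33,n4} -> (n13, hops=2), (n22, hops=2).
Iteration 3: edges from {n13,n22} -> (n13, hops=3).
Iteration 4: no outgoing edges from {n13}; recursion stops.
Total rows emitted: 7.

7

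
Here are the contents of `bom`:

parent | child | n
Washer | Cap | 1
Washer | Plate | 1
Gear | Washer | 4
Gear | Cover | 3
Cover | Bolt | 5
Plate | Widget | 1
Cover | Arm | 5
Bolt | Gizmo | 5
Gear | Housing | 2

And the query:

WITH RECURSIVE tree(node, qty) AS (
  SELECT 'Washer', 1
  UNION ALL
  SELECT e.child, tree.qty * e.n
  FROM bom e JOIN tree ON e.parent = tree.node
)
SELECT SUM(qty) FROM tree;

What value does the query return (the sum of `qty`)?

4

Base: (Washer, qty=1).
Iteration 1: components of {Washer} -> Cap = 1*1 = 1, Plate = 1*1 = 1.
Iteration 2: components of {Cap,Plate} -> Widget = 1*1 = 1.
Iteration 3: no further components; recursion stops.
SUM(qty) = 1 + 1 + 1 + 1 = 4.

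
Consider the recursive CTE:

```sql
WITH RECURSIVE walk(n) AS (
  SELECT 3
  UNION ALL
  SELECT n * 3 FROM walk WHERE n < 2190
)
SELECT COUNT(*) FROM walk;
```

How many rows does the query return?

Base: n=3.
Iteration 1: 3 < 2190 holds -> n = 3 * 3 = 9.
Iteration 2: 9 < 2190 holds -> n = 9 * 3 = 27.
Iteration 3: 27 < 2190 holds -> n = 27 * 3 = 81.
Iteration 4: 81 < 2190 holds -> n = 81 * 3 = 243.
Iteration 5: 243 < 2190 holds -> n = 243 * 3 = 729.
Iteration 6: 729 < 2190 holds -> n = 729 * 3 = 2187.
Iteration 7: 2187 < 2190 holds -> n = 2187 * 3 = 6561.
Iteration 8: 6561 < 2190 fails; recursion stops.
Total rows emitted: 8.

8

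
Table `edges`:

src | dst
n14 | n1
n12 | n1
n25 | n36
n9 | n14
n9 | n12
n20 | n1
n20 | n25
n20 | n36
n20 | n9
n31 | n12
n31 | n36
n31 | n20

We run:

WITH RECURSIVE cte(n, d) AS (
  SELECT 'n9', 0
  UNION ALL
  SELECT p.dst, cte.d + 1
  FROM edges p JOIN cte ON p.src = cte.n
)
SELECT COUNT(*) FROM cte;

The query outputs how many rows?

5

Base: (n9, d=0).
Iteration 1: edges from {n9} -> (n12, d=1), (n14, d=1).
Iteration 2: edges from {n12,n14} -> (n1, d=2) x2. [UNION ALL keeps all 2 new rows, including repeats]
Iteration 3: no outgoing edges from {n1}; recursion stops.
Total rows emitted: 5.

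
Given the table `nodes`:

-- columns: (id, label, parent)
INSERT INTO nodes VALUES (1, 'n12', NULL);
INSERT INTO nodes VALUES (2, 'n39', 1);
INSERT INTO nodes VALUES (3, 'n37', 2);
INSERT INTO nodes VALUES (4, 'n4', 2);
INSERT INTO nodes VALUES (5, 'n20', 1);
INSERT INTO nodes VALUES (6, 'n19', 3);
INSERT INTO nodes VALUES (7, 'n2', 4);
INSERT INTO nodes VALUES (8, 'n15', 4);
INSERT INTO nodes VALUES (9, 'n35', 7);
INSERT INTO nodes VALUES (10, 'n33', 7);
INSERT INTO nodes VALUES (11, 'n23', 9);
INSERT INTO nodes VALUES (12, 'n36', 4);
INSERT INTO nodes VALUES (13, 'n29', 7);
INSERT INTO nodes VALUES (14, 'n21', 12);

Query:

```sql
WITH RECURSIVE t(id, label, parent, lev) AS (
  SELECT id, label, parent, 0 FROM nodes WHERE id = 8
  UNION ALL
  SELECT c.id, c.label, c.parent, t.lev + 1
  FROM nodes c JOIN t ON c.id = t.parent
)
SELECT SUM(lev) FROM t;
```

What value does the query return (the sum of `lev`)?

Base: id=8 (n15), parent=4, lev 0.
Iteration 1: join on id=4 -> n4 (id 4, parent=2, lev 1).
Iteration 2: join on id=2 -> n39 (id 2, parent=1, lev 2).
Iteration 3: join on id=1 -> n12 (id 1, parent=NULL, lev 3).
Iteration 4: parent is NULL; no match; recursion stops.
SUM(lev) = 0 + 1 + 2 + 3 = 6.

6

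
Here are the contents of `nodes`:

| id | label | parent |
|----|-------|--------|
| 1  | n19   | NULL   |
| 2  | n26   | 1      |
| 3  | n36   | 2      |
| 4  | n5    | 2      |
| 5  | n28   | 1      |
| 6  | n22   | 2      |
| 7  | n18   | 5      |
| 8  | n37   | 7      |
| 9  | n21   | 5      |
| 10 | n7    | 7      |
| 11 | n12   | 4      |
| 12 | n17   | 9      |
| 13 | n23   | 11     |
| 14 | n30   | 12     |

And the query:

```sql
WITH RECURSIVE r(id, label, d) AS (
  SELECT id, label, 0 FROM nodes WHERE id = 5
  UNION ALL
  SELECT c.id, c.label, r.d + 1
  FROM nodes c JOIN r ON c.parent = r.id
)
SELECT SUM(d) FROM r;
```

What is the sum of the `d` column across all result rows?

Base: id=5 (n28) at d 0.
Iteration 1: rows with parent in {5} -> n18 (id 7, d 1), n21 (id 9, d 1).
Iteration 2: rows with parent in {7,9} -> n37 (id 8, d 2), n7 (id 10, d 2), n17 (id 12, d 2).
Iteration 3: rows with parent in {8,10,12} -> n30 (id 14, d 3).
Iteration 4: no rows with parent in {14}; recursion stops.
SUM(d) = 0 + 1 + 1 + 2 + 2 + 2 + 3 = 11.

11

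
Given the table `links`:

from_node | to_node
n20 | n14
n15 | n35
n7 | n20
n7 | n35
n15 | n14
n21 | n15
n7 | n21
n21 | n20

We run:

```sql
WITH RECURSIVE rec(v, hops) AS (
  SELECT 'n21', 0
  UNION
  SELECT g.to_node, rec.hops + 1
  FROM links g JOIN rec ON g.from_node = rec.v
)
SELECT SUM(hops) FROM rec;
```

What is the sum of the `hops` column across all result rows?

6

Base: (n21, hops=0).
Iteration 1: edges from {n21} -> (n15, hops=1), (n20, hops=1).
Iteration 2: edges from {n15,n20} -> (n14, hops=2), (n35, hops=2). [UNION drops 1 duplicate row(s)]
Iteration 3: no outgoing edges from {n14,n35}; recursion stops.
SUM(hops) = 0 + 1 + 1 + 2 + 2 = 6.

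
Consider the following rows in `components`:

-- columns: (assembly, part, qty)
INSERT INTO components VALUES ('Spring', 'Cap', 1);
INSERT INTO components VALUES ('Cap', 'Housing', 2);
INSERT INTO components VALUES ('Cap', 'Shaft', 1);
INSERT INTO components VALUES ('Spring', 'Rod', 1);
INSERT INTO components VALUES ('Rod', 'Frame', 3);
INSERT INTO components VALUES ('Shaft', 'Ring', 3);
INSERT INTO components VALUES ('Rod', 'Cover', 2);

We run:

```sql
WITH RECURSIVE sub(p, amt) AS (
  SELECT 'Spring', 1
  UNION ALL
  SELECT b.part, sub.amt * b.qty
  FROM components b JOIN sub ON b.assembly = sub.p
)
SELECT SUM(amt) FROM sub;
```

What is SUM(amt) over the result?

14

Base: (Spring, amt=1).
Iteration 1: components of {Spring} -> Cap = 1*1 = 1, Rod = 1*1 = 1.
Iteration 2: components of {Cap,Rod} -> Cover = 1*2 = 2, Frame = 1*3 = 3, Housing = 1*2 = 2, Shaft = 1*1 = 1.
Iteration 3: components of {Cover,Frame,Housing,Shaft} -> Ring = 1*3 = 3.
Iteration 4: no further components; recursion stops.
SUM(amt) = 1 + 1 + 1 + 3 + 2 + 1 + 2 + 3 = 14.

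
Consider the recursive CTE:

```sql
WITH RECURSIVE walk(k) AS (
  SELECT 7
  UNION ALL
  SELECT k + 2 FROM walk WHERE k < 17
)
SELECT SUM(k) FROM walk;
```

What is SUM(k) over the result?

Base: k=7.
Iteration 1: 7 < 17 holds -> k = 7 + 2 = 9.
Iteration 2: 9 < 17 holds -> k = 9 + 2 = 11.
Iteration 3: 11 < 17 holds -> k = 11 + 2 = 13.
Iteration 4: 13 < 17 holds -> k = 13 + 2 = 15.
Iteration 5: 15 < 17 holds -> k = 15 + 2 = 17.
Iteration 6: 17 < 17 fails; recursion stops.
SUM(k) = 7 + 9 + 11 + 13 + 15 + 17 = 72.

72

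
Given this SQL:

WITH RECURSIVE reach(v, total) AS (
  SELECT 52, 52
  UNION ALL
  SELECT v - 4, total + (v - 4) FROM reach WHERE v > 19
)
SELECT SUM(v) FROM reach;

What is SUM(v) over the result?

Base: v=52, total=52.
Iteration 1: 52 > 19 holds -> v = 52 - 4 = 48, total = 52 + 48 = 100.
Iteration 2: 48 > 19 holds -> v = 48 - 4 = 44, total = 100 + 44 = 144.
Iteration 3: 44 > 19 holds -> v = 44 - 4 = 40, total = 144 + 40 = 184.
Iteration 4: 40 > 19 holds -> v = 40 - 4 = 36, total = 184 + 36 = 220.
Iteration 5: 36 > 19 holds -> v = 36 - 4 = 32, total = 220 + 32 = 252.
Iteration 6: 32 > 19 holds -> v = 32 - 4 = 28, total = 252 + 28 = 280.
Iteration 7: 28 > 19 holds -> v = 28 - 4 = 24, total = 280 + 24 = 304.
Iteration 8: 24 > 19 holds -> v = 24 - 4 = 20, total = 304 + 20 = 324.
Iteration 9: 20 > 19 holds -> v = 20 - 4 = 16, total = 324 + 16 = 340.
Iteration 10: 16 > 19 fails; recursion stops.
SUM(v) = 52 + 48 + 44 + 40 + 36 + 32 + 28 + 24 + 20 + 16 = 340.

340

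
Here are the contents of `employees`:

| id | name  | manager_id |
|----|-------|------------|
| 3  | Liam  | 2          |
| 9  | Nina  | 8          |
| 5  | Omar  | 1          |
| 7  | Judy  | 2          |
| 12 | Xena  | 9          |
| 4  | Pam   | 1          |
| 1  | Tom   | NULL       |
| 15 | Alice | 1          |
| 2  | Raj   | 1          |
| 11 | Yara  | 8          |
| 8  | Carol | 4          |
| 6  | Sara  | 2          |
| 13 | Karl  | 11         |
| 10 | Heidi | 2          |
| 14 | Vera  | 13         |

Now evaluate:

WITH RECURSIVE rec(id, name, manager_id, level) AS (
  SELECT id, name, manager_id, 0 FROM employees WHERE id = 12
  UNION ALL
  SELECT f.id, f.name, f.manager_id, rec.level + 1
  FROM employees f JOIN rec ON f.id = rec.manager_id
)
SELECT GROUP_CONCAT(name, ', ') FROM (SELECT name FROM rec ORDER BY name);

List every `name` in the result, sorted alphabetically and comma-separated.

Base: id=12 (Xena), manager_id=9, level 0.
Iteration 1: join on id=9 -> Nina (id 9, manager_id=8, level 1).
Iteration 2: join on id=8 -> Carol (id 8, manager_id=4, level 2).
Iteration 3: join on id=4 -> Pam (id 4, manager_id=1, level 3).
Iteration 4: join on id=1 -> Tom (id 1, manager_id=NULL, level 4).
Iteration 5: manager_id is NULL; no match; recursion stops.

Carol, Nina, Pam, Tom, Xena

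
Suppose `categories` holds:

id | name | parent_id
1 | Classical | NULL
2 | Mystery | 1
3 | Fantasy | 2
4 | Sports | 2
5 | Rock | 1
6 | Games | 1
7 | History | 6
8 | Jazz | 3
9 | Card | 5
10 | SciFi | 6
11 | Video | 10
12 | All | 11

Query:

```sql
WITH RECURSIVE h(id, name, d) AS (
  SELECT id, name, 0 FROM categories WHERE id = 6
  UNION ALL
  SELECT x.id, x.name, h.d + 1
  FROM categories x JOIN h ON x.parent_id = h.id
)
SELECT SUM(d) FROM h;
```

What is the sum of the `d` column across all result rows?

Base: id=6 (Games) at d 0.
Iteration 1: rows with parent_id in {6} -> History (id 7, d 1), SciFi (id 10, d 1).
Iteration 2: rows with parent_id in {7,10} -> Video (id 11, d 2).
Iteration 3: rows with parent_id in {11} -> All (id 12, d 3).
Iteration 4: no rows with parent_id in {12}; recursion stops.
SUM(d) = 0 + 1 + 1 + 2 + 3 = 7.

7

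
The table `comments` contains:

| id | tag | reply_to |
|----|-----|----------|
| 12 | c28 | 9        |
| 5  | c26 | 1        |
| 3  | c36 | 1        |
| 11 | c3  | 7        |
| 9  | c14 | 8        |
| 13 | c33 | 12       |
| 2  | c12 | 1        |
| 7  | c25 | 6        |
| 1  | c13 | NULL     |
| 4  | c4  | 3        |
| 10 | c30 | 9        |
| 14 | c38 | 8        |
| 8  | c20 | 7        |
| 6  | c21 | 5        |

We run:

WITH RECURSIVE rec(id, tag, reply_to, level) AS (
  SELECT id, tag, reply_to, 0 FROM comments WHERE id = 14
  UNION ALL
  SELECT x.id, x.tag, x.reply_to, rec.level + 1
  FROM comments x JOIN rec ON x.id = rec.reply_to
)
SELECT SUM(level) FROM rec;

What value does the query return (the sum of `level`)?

Base: id=14 (c38), reply_to=8, level 0.
Iteration 1: join on id=8 -> c20 (id 8, reply_to=7, level 1).
Iteration 2: join on id=7 -> c25 (id 7, reply_to=6, level 2).
Iteration 3: join on id=6 -> c21 (id 6, reply_to=5, level 3).
Iteration 4: join on id=5 -> c26 (id 5, reply_to=1, level 4).
Iteration 5: join on id=1 -> c13 (id 1, reply_to=NULL, level 5).
Iteration 6: reply_to is NULL; no match; recursion stops.
SUM(level) = 0 + 1 + 2 + 3 + 4 + 5 = 15.

15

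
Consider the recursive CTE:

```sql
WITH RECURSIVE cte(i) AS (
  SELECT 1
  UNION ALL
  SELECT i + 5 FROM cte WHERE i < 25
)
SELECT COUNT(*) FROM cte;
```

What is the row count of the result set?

6

Base: i=1.
Iteration 1: 1 < 25 holds -> i = 1 + 5 = 6.
Iteration 2: 6 < 25 holds -> i = 6 + 5 = 11.
Iteration 3: 11 < 25 holds -> i = 11 + 5 = 16.
Iteration 4: 16 < 25 holds -> i = 16 + 5 = 21.
Iteration 5: 21 < 25 holds -> i = 21 + 5 = 26.
Iteration 6: 26 < 25 fails; recursion stops.
Total rows emitted: 6.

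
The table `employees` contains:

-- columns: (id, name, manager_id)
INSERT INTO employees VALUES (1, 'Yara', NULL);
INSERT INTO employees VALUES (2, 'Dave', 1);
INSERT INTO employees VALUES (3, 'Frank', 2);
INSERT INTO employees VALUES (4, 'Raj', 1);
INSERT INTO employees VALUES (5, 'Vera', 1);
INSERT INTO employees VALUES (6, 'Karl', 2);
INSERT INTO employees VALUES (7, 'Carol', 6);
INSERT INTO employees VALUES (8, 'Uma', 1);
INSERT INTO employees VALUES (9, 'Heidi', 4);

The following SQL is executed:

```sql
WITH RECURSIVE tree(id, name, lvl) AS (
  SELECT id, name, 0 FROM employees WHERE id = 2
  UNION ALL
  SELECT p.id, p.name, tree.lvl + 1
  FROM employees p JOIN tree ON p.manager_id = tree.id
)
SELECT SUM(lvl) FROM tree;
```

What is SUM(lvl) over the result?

4

Base: id=2 (Dave) at lvl 0.
Iteration 1: rows with manager_id in {2} -> Frank (id 3, lvl 1), Karl (id 6, lvl 1).
Iteration 2: rows with manager_id in {3,6} -> Carol (id 7, lvl 2).
Iteration 3: no rows with manager_id in {7}; recursion stops.
SUM(lvl) = 0 + 1 + 1 + 2 = 4.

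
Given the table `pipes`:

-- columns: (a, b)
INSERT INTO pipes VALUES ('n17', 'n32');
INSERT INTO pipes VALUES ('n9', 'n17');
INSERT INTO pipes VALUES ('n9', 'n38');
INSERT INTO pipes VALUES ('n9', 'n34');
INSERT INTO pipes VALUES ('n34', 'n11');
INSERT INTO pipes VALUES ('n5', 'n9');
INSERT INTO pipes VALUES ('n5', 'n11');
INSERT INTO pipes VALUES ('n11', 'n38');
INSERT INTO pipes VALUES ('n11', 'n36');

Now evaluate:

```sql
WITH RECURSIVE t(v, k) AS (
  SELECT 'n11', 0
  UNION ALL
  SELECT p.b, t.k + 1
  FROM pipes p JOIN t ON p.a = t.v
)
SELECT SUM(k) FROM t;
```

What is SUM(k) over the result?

Base: (n11, k=0).
Iteration 1: edges from {n11} -> (n36, k=1), (n38, k=1).
Iteration 2: no outgoing edges from {n36,n38}; recursion stops.
SUM(k) = 0 + 1 + 1 = 2.

2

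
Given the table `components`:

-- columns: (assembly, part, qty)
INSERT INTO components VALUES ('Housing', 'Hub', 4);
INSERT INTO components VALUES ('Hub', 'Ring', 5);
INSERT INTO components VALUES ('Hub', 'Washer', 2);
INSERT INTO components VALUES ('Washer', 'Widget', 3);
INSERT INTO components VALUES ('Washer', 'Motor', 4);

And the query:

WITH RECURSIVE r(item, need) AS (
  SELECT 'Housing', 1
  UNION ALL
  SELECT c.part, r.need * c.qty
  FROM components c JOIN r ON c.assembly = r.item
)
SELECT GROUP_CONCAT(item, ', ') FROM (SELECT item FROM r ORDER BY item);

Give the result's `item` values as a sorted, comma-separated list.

Housing, Hub, Motor, Ring, Washer, Widget

Base: (Housing, need=1).
Iteration 1: components of {Housing} -> Hub = 1*4 = 4.
Iteration 2: components of {Hub} -> Ring = 4*5 = 20, Washer = 4*2 = 8.
Iteration 3: components of {Ring,Washer} -> Motor = 8*4 = 32, Widget = 8*3 = 24.
Iteration 4: no further components; recursion stops.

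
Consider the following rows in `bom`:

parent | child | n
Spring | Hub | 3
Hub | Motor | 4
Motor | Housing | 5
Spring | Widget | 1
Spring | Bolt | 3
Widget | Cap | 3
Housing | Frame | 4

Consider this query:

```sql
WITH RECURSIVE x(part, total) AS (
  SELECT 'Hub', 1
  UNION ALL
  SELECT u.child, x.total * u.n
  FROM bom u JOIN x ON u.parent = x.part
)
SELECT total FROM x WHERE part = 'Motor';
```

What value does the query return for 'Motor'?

Base: (Hub, total=1).
Iteration 1: components of {Hub} -> Motor = 1*4 = 4.
Iteration 2: components of {Motor} -> Housing = 4*5 = 20.
Iteration 3: components of {Housing} -> Frame = 20*4 = 80.
Iteration 4: no further components; recursion stops.

4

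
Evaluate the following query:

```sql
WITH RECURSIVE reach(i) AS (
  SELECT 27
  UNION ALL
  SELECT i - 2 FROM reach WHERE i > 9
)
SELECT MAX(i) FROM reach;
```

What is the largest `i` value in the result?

Base: i=27.
Iteration 1: 27 > 9 holds -> i = 27 - 2 = 25.
Iteration 2: 25 > 9 holds -> i = 25 - 2 = 23.
Iteration 3: 23 > 9 holds -> i = 23 - 2 = 21.
Iteration 4: 21 > 9 holds -> i = 21 - 2 = 19.
Iteration 5: 19 > 9 holds -> i = 19 - 2 = 17.
Iteration 6: 17 > 9 holds -> i = 17 - 2 = 15.
Iteration 7: 15 > 9 holds -> i = 15 - 2 = 13.
Iteration 8: 13 > 9 holds -> i = 13 - 2 = 11.
Iteration 9: 11 > 9 holds -> i = 11 - 2 = 9.
Iteration 10: 9 > 9 fails; recursion stops.
i values: 27, 25, 23, 21, 19, 17, 15, 13, 11, 9; the maximum is 27.

27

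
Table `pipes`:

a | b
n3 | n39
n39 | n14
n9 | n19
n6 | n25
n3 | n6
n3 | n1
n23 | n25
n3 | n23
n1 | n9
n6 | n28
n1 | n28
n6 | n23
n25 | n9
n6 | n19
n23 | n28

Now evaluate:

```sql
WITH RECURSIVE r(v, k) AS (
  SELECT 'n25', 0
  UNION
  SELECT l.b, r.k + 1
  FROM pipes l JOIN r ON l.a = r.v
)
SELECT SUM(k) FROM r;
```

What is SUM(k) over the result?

3

Base: (n25, k=0).
Iteration 1: edges from {n25} -> (n9, k=1).
Iteration 2: edges from {n9} -> (n19, k=2).
Iteration 3: no outgoing edges from {n19}; recursion stops.
SUM(k) = 0 + 1 + 2 = 3.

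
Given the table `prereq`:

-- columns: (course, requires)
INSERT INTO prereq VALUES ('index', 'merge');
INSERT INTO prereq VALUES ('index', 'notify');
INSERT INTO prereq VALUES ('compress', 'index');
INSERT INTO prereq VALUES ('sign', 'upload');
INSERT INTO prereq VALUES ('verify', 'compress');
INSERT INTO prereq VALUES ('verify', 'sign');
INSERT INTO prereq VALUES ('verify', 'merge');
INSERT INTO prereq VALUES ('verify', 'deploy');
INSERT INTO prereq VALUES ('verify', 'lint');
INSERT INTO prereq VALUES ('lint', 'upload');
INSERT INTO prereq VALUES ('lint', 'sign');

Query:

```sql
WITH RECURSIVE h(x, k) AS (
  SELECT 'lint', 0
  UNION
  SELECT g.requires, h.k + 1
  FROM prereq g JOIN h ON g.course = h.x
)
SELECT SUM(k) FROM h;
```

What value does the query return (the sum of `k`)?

Base: (lint, k=0).
Iteration 1: edges from {lint} -> (sign, k=1), (upload, k=1).
Iteration 2: edges from {sign,upload} -> (upload, k=2).
Iteration 3: no outgoing edges from {upload}; recursion stops.
SUM(k) = 0 + 1 + 1 + 2 = 4.

4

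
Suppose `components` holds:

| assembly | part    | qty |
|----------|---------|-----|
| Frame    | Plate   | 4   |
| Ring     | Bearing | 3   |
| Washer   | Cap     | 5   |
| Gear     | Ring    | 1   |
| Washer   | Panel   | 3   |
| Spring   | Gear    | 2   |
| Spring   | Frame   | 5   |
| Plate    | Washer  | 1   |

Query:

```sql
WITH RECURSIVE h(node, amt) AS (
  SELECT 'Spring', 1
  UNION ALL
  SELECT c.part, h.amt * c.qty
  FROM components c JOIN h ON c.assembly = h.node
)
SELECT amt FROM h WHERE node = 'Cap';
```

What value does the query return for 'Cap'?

Base: (Spring, amt=1).
Iteration 1: components of {Spring} -> Frame = 1*5 = 5, Gear = 1*2 = 2.
Iteration 2: components of {Frame,Gear} -> Plate = 5*4 = 20, Ring = 2*1 = 2.
Iteration 3: components of {Plate,Ring} -> Bearing = 2*3 = 6, Washer = 20*1 = 20.
Iteration 4: components of {Bearing,Washer} -> Cap = 20*5 = 100, Panel = 20*3 = 60.
Iteration 5: no further components; recursion stops.

100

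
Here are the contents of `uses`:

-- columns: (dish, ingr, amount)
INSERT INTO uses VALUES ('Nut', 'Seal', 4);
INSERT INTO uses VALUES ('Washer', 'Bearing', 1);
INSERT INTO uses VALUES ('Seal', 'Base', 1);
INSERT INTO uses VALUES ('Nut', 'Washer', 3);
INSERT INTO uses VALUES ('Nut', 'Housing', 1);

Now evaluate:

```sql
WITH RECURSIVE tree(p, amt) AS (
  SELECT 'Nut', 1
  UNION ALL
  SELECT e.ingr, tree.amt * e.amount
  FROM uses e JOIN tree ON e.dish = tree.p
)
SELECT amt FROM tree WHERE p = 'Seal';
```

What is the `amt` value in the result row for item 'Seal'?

4

Base: (Nut, amt=1).
Iteration 1: components of {Nut} -> Housing = 1*1 = 1, Seal = 1*4 = 4, Washer = 1*3 = 3.
Iteration 2: components of {Housing,Seal,Washer} -> Base = 4*1 = 4, Bearing = 3*1 = 3.
Iteration 3: no further components; recursion stops.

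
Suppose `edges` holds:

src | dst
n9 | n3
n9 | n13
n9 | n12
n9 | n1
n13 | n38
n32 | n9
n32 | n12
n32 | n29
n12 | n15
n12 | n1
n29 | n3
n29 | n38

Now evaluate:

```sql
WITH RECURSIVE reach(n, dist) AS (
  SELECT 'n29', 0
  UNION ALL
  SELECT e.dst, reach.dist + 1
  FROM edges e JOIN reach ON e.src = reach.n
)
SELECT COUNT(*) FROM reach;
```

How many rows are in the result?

Base: (n29, dist=0).
Iteration 1: edges from {n29} -> (n3, dist=1), (n38, dist=1).
Iteration 2: no outgoing edges from {n3,n38}; recursion stops.
Total rows emitted: 3.

3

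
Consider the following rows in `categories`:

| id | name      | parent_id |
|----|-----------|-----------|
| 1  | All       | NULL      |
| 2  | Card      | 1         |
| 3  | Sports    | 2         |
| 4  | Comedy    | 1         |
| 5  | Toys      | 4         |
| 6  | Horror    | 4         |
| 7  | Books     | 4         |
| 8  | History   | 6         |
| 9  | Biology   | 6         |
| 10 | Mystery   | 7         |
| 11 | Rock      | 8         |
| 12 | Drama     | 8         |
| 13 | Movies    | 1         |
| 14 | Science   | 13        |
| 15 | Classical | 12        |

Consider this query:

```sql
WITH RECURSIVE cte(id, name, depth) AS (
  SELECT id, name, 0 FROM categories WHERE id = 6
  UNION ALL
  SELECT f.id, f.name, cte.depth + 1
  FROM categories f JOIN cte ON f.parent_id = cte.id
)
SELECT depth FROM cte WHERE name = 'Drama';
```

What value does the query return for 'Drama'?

Base: id=6 (Horror) at depth 0.
Iteration 1: rows with parent_id in {6} -> History (id 8, depth 1), Biology (id 9, depth 1).
Iteration 2: rows with parent_id in {8,9} -> Rock (id 11, depth 2), Drama (id 12, depth 2).
Iteration 3: rows with parent_id in {11,12} -> Classical (id 15, depth 3).
Iteration 4: no rows with parent_id in {15}; recursion stops.

2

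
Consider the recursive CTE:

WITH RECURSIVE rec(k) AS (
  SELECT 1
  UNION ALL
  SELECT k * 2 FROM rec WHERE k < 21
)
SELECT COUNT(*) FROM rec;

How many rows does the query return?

6

Base: k=1.
Iteration 1: 1 < 21 holds -> k = 1 * 2 = 2.
Iteration 2: 2 < 21 holds -> k = 2 * 2 = 4.
Iteration 3: 4 < 21 holds -> k = 4 * 2 = 8.
Iteration 4: 8 < 21 holds -> k = 8 * 2 = 16.
Iteration 5: 16 < 21 holds -> k = 16 * 2 = 32.
Iteration 6: 32 < 21 fails; recursion stops.
Total rows emitted: 6.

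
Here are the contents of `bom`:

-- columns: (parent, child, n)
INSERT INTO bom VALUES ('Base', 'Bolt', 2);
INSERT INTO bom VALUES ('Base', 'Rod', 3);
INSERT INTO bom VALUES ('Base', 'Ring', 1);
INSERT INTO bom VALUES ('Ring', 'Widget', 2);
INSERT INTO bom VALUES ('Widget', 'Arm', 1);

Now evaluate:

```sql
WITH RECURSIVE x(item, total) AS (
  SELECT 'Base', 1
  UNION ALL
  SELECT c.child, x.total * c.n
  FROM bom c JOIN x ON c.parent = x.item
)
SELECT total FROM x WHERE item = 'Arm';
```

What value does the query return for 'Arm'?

2

Base: (Base, total=1).
Iteration 1: components of {Base} -> Bolt = 1*2 = 2, Ring = 1*1 = 1, Rod = 1*3 = 3.
Iteration 2: components of {Bolt,Ring,Rod} -> Widget = 1*2 = 2.
Iteration 3: components of {Widget} -> Arm = 2*1 = 2.
Iteration 4: no further components; recursion stops.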